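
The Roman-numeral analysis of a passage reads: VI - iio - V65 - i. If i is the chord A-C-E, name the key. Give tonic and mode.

The anchor chord is a minor triad on A, labeled i.
If A is scale degree 1 and the mode makes that degree carry a minor triad, the tonic is A and the mode is minor.

A minor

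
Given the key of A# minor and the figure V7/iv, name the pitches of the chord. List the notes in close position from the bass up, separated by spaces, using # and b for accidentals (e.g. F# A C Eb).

A# C## E# G#

V7/iv is a secondary dominant — the dominant seventh of iv. iv in A# minor is D#, so the applied chord's root is A#, a perfect fifth above.
Building a dominant seventh chord on A# gives A#-C##-E#-G#.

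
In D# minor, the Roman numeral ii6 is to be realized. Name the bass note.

ii in D# minor has root E#; the chord is E#-G#-B#.
The figure 6 means first inversion — the third is in the bass.

G#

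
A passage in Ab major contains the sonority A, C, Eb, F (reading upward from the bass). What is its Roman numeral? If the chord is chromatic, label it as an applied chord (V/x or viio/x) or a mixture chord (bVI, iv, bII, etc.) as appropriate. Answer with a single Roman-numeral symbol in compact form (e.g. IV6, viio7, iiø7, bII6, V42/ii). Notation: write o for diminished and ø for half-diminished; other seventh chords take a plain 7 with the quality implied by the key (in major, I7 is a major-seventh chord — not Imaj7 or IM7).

The pitches F-A-C-Eb form a dominant seventh chord rooted on F.
F is not a diatonic chord root with this quality in Ab major, but it lies a perfect fifth above Bb (ii), so the chord functions as an applied dominant of ii.
With A in the bass the chord is in first inversion, so the figured bass is 65.

V65/ii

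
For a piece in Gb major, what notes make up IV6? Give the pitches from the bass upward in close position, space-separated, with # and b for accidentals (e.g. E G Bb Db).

The numeral's case and figure indicate a major triad. In Gb major its root, the subdominant, is Cb.
That chord is spelled Cb-Eb-Gb.
With the 6 figure the chord is in first inversion; from the bass Eb upward in close position it reads Eb-Gb-Cb.

Eb Gb Cb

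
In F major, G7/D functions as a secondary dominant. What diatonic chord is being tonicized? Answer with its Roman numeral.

The chord is a dominant seventh chord on G.
A dominant resolves down a perfect fifth: G → C. In F major, C is scale degree 5, i.e. V.

V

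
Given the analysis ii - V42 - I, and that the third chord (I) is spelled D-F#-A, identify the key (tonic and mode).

D major

The chord D is a major triad rooted on D; its label is I.
If D is scale degree 1 and the mode makes that degree carry a major triad, the tonic is D and the mode is major.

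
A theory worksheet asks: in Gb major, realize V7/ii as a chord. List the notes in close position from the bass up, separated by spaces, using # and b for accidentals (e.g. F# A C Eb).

V7/ii is a secondary dominant — the dominant seventh of ii. ii in Gb major is Ab, so the applied chord's root is Eb, a perfect fifth above.
Building a dominant seventh chord on Eb gives Eb-G-Bb-Db.

Eb G Bb Db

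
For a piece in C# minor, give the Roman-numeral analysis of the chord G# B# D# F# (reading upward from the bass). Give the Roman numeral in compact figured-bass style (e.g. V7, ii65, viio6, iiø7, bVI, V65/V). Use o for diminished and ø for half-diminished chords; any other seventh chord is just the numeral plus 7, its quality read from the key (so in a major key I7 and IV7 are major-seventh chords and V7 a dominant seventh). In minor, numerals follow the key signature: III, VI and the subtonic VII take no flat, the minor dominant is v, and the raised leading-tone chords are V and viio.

V7

The pitches G#-B#-D#-F# form a dominant seventh chord rooted on G#.
In C# minor, G# is the dominant; the diatonic dominant seventh chord there is V7.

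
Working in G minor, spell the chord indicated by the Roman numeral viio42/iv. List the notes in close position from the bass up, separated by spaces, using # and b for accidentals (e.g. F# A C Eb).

Ab B D F

The slash marks an applied leading-tone chord: viio of iv. In G minor, iv is C, so the leading tone to it is B, a half step below.
Building a fully diminished seventh chord on B gives B-D-F-Ab.
The figured bass 42 indicates third inversion, placing the seventh (Ab) in the bass: Ab-B-D-F.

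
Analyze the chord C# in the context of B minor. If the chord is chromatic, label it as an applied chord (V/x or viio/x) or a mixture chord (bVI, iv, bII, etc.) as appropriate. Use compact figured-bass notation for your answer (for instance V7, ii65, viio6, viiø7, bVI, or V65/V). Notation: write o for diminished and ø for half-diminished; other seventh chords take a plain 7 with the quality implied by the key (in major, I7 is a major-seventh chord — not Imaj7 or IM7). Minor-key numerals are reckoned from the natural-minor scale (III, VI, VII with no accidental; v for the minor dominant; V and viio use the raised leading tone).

V/V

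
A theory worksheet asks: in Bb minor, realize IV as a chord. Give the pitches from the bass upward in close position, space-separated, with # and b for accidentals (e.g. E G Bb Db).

Eb G Bb

Scale degree 4 in Bb minor is Eb; here the chord built on it is altered to a major triad. IV is the major subdominant, borrowed from the parallel major.
So the chord is Eb-G-Bb, a major triad.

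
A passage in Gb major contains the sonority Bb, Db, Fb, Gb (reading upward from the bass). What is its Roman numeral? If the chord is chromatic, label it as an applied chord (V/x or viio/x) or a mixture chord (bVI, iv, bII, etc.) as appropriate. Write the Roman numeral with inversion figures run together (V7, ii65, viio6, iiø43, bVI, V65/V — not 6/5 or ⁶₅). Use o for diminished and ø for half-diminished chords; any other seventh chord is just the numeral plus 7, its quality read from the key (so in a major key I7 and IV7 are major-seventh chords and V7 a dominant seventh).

Stacked in thirds the chord is Gb-Bb-Db-Fb: a dominant seventh chord on Gb.
Gb is not a diatonic chord root with this quality in Gb major, but it lies a perfect fifth above Cb (IV), so the chord functions as an applied dominant of IV.
With Bb in the bass the chord is in first inversion, so the figured bass is 65.

V65/IV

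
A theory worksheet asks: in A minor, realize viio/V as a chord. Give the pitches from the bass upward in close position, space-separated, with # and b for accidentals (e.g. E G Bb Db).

The slash marks an applied leading-tone chord: viio of V. In A minor, V is E, so the leading tone to it is D#, a half step below.
Building a diminished triad on D# gives D#-F#-A.

D# F# A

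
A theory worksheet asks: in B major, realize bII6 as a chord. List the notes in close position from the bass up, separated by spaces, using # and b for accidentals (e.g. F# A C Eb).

E G C

Scale degree 2 in B major is C#; lowering it a half step gives C. bII6 is the Neapolitan sixth — a major triad on the lowered second degree, here in its customary first inversion.
So the chord is C-E-G.
The figured bass 6 indicates first inversion, placing the third (E) in the bass: E-G-C.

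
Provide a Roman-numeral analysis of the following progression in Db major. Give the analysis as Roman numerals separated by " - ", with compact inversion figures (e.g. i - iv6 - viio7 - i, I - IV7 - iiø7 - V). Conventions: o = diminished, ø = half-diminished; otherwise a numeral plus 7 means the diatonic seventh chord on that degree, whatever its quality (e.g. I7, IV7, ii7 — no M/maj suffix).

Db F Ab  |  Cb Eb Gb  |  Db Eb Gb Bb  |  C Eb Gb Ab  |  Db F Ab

I - bVII - ii42 - V65 - I

Db-F-Ab: major triad on Db = scale degree 1 → I.
Cb-Eb-Gb is non-diatonic — bVII, a mixture chord from Db minor.
Db-Eb-Gb-Bb: root Eb is the supertonic; minor seventh chord there is ii42.
C-Eb-Gb-Ab has root Ab, degree 5 in Db major, so V65.
Db-F-Ab: root Db is the tonic; major triad there is I.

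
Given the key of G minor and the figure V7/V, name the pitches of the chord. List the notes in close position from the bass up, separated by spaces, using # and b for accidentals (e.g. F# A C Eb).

The slash means an applied dominant: we want the dominant of V. In G minor, V is D major, and its dominant is built on A.
Building a dominant seventh chord on A gives A-C#-E-G.

A C# E G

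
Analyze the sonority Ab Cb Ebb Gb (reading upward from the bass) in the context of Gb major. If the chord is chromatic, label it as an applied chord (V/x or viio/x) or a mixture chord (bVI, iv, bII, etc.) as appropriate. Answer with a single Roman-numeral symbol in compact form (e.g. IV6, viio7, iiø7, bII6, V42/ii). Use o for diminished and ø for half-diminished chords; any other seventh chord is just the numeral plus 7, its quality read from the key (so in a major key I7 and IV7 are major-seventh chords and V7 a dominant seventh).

The pitches Ab-Cb-Ebb-Gb form a half-diminished seventh chord rooted on Ab.
Ab is the second degree of Gb major. This is the half-diminished supertonic seventh, borrowed from the parallel minor.

iiø7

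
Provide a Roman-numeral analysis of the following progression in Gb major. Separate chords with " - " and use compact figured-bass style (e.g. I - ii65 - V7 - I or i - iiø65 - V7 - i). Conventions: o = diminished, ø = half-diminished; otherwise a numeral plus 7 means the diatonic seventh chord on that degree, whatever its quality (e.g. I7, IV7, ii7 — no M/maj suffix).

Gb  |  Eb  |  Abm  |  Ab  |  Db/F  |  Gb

Gb has root Gb, degree 1 in Gb major, so I.
Eb is the secondary dominant of ii (major triad on Eb): V/ii.
Abm: root Ab is the supertonic; minor triad there is ii.
Ab: a major triad on Ab, the applied dominant of V → V/V.
Db/F: root Db is the dominant; major triad there is V6.
Gb has root Gb, degree 1 in Gb major, so I.

I - V/ii - ii - V/V - V6 - I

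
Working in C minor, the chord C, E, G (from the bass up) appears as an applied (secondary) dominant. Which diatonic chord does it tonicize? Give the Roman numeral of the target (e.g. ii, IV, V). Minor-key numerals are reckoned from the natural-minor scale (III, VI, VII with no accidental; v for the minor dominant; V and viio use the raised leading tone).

The chord is a major triad on C.
A dominant resolves down a perfect fifth: C → F. In C minor, F is scale degree 4, i.e. iv.

iv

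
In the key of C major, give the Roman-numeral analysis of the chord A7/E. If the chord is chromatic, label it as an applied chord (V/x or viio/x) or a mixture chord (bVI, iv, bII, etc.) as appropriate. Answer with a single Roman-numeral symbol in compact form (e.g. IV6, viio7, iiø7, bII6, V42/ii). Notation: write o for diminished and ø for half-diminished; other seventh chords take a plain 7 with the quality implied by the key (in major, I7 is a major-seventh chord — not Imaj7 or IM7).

V43/ii

Stacked in thirds the chord is A-C#-E-G: a dominant seventh chord on A.
A is not a diatonic chord root with this quality in C major, but it lies a perfect fifth above D (ii), so the chord functions as an applied dominant of ii.
With E in the bass the chord is in second inversion, so the figured bass is 43.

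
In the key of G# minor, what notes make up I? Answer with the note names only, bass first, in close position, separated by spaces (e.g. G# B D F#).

G# B# D#

Scale degree 1 in G# minor is G#; here the chord built on it is altered to a major triad. I is the major tonic (Picardy third), borrowed from the parallel major.
So the chord is G#-B#-D#, a major triad.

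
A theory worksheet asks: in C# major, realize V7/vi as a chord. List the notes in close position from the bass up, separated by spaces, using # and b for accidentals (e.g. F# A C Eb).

The slash means an applied dominant: we want the dominant of vi. In C# major, vi is A# minor, and its dominant is built on E#.
Building a dominant seventh chord on E# gives E#-G##-B#-D#.

E# G## B# D#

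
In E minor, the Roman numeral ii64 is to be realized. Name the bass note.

C#

ii in E minor has root F#; the chord is F#-A-C#.
The figure 64 means second inversion — the fifth is in the bass.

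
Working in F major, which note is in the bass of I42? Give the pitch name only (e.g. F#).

E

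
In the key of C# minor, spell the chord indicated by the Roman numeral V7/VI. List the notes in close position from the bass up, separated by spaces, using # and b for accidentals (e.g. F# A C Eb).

E G# B D

V7/VI is a secondary dominant — the dominant seventh of VI. VI in C# minor is A, so the applied chord's root is E, a perfect fifth above.
Building a dominant seventh chord on E gives E-G#-B-D.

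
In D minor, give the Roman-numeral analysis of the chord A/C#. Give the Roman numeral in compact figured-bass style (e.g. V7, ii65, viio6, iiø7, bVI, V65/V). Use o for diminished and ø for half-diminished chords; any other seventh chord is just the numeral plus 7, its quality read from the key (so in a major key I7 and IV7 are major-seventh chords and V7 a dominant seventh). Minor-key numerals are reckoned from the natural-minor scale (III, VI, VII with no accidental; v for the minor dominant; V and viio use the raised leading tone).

V6

The pitches A-C#-E form a major triad rooted on A.
A is scale degree 5 in D minor, and a major triad on that degree is written V.
With C# in the bass the chord is in first inversion, so the figured bass is 6.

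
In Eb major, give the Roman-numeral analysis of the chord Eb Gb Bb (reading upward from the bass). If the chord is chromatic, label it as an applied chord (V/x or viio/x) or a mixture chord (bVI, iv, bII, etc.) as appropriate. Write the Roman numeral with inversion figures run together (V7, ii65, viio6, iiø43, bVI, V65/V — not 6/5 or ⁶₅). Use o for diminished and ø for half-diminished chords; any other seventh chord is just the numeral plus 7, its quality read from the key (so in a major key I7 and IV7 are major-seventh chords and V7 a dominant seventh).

i

Stacked in thirds the chord is Eb-Gb-Bb: a minor triad on Eb.
Eb is the first degree of Eb major. This is the minor tonic, borrowed from the parallel minor.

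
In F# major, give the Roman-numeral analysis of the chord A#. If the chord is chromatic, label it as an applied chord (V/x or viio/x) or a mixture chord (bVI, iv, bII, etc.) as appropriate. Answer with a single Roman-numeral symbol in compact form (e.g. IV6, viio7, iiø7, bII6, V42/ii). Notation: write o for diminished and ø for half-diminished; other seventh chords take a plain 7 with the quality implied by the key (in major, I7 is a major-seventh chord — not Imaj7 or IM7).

V/vi

Stacked in thirds the chord is A#-C##-E#: a major triad on A#.
A# is not a diatonic chord root with this quality in F# major, but it lies a perfect fifth above D# (vi), so the chord functions as an applied dominant of vi.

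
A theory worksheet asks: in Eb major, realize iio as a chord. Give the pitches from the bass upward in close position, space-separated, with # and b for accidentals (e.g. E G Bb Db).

F Ab Cb

Scale degree 2 in Eb major is F; here the chord built on it is altered to a diminished triad. iio is the diminished supertonic triad, borrowed from the parallel minor.
So the chord is F-Ab-Cb.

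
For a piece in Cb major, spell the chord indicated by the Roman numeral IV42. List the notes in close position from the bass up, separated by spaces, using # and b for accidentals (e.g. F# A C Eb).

Eb Fb Ab Cb

The numeral's case and figure indicate a major seventh chord. In Cb major its root, scale degree 4, is Fb.
Stacking thirds from Fb gives Fb-Ab-Cb-Eb.
The figured bass 42 indicates third inversion, placing the seventh (Eb) in the bass: Eb-Fb-Ab-Cb.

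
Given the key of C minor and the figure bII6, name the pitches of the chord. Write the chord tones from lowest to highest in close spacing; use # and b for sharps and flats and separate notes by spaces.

F Ab Db

Scale degree 2 in C minor is D; lowering it a half step gives Db. bII6 is the Neapolitan sixth — a major triad on the lowered second degree, here in its customary first inversion.
So the chord is Db-F-Ab, a major triad.
The figured bass 6 indicates first inversion, placing the third (F) in the bass: F-Ab-Db.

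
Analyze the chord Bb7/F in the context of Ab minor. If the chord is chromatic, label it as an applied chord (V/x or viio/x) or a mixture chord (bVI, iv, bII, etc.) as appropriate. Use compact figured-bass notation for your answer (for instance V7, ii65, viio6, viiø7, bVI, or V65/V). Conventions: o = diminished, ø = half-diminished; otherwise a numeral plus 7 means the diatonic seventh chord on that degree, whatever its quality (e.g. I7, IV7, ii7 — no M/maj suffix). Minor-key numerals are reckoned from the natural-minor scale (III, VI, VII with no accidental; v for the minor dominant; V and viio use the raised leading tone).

V43/V

Stacked in thirds the chord is Bb-D-F-Ab: a dominant seventh chord on Bb.
Bb is not a diatonic chord root with this quality in Ab minor, but it lies a perfect fifth above Eb (V), so the chord functions as an applied dominant of V.
With F in the bass the chord is in second inversion, so the figured bass is 43.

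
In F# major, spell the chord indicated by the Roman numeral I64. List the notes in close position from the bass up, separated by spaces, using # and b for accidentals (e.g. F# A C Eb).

C# F# A#

In F# major, the first degree is F#, and the diatonic chord built there is a major triad.
Stacking thirds from F# gives F#-A#-C#.
The figured bass 64 indicates second inversion, placing the fifth (C#) in the bass: C#-F#-A#.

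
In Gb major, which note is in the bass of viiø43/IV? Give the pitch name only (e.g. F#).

Fb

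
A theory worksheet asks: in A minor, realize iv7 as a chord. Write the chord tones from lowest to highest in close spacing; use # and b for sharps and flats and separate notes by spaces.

D F A C

The numeral's case and figure indicate a minor seventh chord. In A minor its root, the subdominant, is D.
That chord is spelled D-F-A-C.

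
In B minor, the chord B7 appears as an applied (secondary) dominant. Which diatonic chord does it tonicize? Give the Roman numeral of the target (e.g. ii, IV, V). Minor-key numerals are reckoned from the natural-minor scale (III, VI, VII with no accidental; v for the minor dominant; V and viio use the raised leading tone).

iv

The chord is a dominant seventh chord on B.
A dominant resolves down a perfect fifth: B → E. In B minor, E is scale degree 4, i.e. iv.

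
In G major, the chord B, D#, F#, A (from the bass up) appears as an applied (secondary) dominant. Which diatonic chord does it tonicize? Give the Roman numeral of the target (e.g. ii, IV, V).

The chord is a dominant seventh chord on B.
A dominant resolves down a perfect fifth: B → E. In G major, E is scale degree 6, i.e. vi.

vi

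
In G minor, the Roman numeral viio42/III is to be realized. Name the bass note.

The applied chord viio42/III is rooted on A: A-C-Eb-Gb.
The figure 42 means third inversion — the seventh is in the bass.

Gb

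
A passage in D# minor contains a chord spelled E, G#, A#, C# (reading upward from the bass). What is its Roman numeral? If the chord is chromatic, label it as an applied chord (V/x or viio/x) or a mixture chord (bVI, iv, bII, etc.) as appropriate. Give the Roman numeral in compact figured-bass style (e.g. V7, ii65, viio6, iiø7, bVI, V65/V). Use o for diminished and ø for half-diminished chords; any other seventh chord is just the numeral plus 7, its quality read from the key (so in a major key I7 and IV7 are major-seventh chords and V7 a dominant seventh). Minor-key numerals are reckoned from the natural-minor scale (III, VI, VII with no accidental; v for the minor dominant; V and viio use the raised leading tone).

viiø43/VI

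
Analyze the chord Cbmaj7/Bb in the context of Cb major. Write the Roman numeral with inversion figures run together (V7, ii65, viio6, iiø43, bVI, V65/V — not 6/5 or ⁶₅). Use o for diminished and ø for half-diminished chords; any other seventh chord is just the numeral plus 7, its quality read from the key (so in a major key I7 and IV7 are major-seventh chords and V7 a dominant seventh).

I42

The pitches Cb-Eb-Gb-Bb form a major seventh chord rooted on Cb.
Cb is scale degree 1 in Cb major, and a major seventh chord on that degree is written I7.
With Bb in the bass the chord is in third inversion, so the figured bass is 42.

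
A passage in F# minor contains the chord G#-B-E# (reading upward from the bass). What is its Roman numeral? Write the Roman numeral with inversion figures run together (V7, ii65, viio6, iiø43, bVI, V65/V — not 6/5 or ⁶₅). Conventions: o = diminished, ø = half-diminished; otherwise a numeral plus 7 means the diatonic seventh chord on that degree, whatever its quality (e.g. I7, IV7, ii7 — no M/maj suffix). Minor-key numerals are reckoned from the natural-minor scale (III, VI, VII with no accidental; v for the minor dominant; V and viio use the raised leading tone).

Stacked in thirds the chord is E#-G#-B: a diminished triad on E#.
In F# minor, E# is the leading tone; the diatonic diminished triad there is viio.
With G# in the bass the chord is in first inversion, so the figured bass is 6.

viio6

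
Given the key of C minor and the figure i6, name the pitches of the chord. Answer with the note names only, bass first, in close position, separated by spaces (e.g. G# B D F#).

Eb G C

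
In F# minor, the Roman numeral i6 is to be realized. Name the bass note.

A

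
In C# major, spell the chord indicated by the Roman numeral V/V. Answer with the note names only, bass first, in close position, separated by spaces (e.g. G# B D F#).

The slash means an applied dominant: we want the dominant of V. In C# major, V is G# major, and its dominant is built on D#.
Building a major triad on D# gives D#-F##-A#.

D# F## A#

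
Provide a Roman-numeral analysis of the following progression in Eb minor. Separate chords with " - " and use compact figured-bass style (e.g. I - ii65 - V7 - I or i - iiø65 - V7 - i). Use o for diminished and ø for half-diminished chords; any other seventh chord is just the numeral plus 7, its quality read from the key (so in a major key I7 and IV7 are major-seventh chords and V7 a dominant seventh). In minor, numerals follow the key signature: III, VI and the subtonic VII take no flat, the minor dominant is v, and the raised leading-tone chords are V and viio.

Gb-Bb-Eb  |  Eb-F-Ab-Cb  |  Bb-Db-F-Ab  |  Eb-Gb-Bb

i6 - iiø42 - v7 - i

Gb-Bb-Eb has root Eb, degree 1 in Eb minor, so i6.
Eb-F-Ab-Cb has root F, degree 2 in Eb minor, so iiø42.
Bb-Db-F-Ab: minor seventh chord on Bb = scale degree 5 → v7.
Eb-Gb-Bb: minor triad on Eb = scale degree 1 → i.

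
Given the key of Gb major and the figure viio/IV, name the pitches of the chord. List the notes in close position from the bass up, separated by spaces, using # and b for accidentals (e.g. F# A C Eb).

Bb Db Fb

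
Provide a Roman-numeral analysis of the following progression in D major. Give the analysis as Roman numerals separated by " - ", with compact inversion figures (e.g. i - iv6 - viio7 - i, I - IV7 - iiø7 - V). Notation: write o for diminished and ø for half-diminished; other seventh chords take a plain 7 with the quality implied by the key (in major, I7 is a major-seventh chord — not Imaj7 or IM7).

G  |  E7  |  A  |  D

IV - V7/V - V - I

G: root G is the subdominant; major triad there is IV.
E7: chromatic; E is V of V, so V7/V.
A: major triad on A = scale degree 5 → V.
D has root D, degree 1 in D major, so I.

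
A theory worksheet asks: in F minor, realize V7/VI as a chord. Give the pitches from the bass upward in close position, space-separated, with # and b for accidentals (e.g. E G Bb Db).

Ab C Eb Gb

V7/VI is a secondary dominant — the dominant seventh of VI. VI in F minor is Db, so the applied chord's root is Ab, a perfect fifth above.
Building a dominant seventh chord on Ab gives Ab-C-Eb-Gb.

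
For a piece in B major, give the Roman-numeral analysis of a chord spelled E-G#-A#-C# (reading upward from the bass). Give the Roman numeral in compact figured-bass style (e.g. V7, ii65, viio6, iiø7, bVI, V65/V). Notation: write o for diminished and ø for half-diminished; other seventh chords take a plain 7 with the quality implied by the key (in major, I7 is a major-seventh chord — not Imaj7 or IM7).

Stacked in thirds the chord is A#-C#-E-G#: a half-diminished seventh chord on A#.
A# is scale degree 7 in B major, and a half-diminished seventh chord on that degree is written viiø7.
With E in the bass the chord is in second inversion, so the figured bass is 43.

viiø43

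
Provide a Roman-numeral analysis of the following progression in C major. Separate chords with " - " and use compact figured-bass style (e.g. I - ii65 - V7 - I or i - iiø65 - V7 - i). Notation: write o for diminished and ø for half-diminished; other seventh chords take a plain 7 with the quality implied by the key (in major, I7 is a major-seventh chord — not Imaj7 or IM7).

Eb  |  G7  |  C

Eb: Eb with this quality isn't in the key; it's bIII, borrowed from the parallel minor.
G7: dominant seventh chord on G = scale degree 5 → V7.
C: root C is the tonic; major triad there is I.

bIII - V7 - I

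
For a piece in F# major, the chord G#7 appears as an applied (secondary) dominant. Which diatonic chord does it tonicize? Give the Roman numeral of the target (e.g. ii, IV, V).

The chord is a dominant seventh chord on G#.
A dominant resolves down a perfect fifth: G# → C#. In F# major, C# is scale degree 5, i.e. V.

V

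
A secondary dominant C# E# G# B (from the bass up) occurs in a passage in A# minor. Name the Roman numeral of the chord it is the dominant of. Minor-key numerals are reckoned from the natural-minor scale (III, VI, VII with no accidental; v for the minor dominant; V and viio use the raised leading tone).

The chord is a dominant seventh chord on C#.
A dominant resolves down a perfect fifth: C# → F#. In A# minor, F# is scale degree 6, i.e. VI.

VI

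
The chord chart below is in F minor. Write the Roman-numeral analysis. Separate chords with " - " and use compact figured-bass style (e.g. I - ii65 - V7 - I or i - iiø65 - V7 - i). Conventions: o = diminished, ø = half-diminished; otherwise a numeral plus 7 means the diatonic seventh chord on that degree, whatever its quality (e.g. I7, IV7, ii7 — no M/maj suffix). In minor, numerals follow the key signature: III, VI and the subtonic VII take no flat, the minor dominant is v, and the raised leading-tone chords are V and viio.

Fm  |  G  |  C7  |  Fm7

i - V/V - V7 - i7

Fm: root F is the tonic; minor triad there is i.
G: a major triad on G, the applied dominant of V → V/V.
C7 has root C, degree 5 in F minor, so V7.
Fm7 has root F, degree 1 in F minor, so i7.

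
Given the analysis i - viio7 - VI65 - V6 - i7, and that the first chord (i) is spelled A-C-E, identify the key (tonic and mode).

A minor

The anchor chord is a minor triad on A, labeled i.
If A is scale degree 1 and the mode makes that degree carry a minor triad, the tonic is A and the mode is minor.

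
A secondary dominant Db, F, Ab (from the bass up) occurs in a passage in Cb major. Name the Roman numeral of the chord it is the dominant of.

The chord is a major triad on Db.
A dominant resolves down a perfect fifth: Db → Gb. In Cb major, Gb is scale degree 5, i.e. V.

V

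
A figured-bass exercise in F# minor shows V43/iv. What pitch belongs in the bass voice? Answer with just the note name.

C#

The applied chord V43/iv is rooted on F#: F#-A#-C#-E.
The figure 43 means second inversion — the fifth is in the bass.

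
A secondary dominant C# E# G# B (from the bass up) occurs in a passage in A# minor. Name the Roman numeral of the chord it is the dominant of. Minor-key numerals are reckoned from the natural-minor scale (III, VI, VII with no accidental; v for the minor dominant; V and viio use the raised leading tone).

VI

The chord is a dominant seventh chord on C#.
A dominant resolves down a perfect fifth: C# → F#. In A# minor, F# is scale degree 6, i.e. VI.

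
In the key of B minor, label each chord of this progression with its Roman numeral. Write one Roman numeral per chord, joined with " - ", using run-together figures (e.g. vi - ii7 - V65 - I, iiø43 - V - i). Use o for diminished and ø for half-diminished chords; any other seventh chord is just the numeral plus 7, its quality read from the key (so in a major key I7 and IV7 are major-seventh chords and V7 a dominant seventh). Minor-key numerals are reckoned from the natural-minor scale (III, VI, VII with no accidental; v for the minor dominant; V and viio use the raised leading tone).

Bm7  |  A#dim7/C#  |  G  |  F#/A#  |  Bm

i7 - viio65 - VI - V6 - i

Bm7 has root B, degree 1 in B minor, so i7.
A#dim7/C# has root A#, degree 7 in B minor, so viio65.
G: major triad on G = scale degree 6 → VI.
F#/A#: root F# is the dominant; major triad there is V6.
Bm: root B is the tonic; minor triad there is i.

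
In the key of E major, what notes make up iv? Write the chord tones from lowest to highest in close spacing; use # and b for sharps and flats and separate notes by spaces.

A C E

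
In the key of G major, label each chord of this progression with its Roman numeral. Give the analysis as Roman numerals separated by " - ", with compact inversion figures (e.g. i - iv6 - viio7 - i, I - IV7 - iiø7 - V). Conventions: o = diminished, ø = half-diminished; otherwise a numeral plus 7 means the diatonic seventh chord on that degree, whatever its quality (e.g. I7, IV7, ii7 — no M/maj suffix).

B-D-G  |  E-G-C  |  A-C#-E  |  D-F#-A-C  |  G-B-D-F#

I6 - IV6 - V/V - V7 - I7

B-D-G: major triad on G = scale degree 1 → I6.
E-G-C: major triad on C = scale degree 4 → IV6.
A-C#-E: chromatic; A is V of V, so V/V.
D-F#-A-C has root D, degree 5 in G major, so V7.
G-B-D-F#: major seventh chord on G = scale degree 1 → I7.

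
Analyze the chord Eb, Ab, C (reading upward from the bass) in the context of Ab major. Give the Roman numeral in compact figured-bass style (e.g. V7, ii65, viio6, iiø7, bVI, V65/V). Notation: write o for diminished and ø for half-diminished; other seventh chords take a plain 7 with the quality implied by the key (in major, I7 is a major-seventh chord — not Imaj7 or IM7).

I64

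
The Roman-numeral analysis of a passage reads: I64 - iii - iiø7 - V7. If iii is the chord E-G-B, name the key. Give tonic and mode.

C major

The chord Em is a minor triad rooted on E; its label is iii.
If E is scale degree 3 and the mode makes that degree carry a minor triad, the tonic is C and the mode is major.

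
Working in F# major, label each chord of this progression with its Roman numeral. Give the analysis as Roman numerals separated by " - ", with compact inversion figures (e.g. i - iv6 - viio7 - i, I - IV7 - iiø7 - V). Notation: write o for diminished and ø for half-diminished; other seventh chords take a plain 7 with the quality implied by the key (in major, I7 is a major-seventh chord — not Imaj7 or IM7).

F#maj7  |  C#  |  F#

F#maj7 has root F#, degree 1 in F# major, so I7.
C#: major triad on C# = scale degree 5 → V.
F# has root F#, degree 1 in F# major, so I.

I7 - V - I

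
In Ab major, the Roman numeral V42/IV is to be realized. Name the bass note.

The applied chord V42/IV is rooted on Ab: Ab-C-Eb-Gb.
The figure 42 means third inversion — the seventh is in the bass.

Gb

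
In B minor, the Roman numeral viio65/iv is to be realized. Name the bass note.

F#

The applied chord viio65/iv is rooted on D#: D#-F#-A-C.
The figure 65 means first inversion — the third is in the bass.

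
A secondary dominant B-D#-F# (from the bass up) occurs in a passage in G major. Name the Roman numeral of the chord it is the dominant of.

vi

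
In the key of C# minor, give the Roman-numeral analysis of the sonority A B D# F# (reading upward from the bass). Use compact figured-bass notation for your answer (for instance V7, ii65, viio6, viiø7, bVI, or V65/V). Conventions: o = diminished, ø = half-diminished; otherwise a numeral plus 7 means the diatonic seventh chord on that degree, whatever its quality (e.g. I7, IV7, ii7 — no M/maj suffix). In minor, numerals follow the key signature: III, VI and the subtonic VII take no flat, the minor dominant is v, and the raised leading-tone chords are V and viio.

Stacked in thirds the chord is B-D#-F#-A: a dominant seventh chord on B.
B is scale degree 7 in C# minor, and a dominant seventh chord on that degree is written VII7.
With A in the bass the chord is in third inversion, so the figured bass is 42.

VII42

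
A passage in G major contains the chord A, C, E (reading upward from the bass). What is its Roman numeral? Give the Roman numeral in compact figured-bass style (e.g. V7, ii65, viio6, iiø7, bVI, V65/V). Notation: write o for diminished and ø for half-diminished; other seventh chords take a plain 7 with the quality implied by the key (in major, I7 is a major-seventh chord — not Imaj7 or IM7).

The pitches A-C-E form a minor triad rooted on A.
In G major, A is the supertonic; the diatonic minor triad there is ii.

ii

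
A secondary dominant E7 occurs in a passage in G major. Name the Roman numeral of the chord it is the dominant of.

ii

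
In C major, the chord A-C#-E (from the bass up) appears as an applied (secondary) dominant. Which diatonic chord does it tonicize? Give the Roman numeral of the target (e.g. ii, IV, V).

ii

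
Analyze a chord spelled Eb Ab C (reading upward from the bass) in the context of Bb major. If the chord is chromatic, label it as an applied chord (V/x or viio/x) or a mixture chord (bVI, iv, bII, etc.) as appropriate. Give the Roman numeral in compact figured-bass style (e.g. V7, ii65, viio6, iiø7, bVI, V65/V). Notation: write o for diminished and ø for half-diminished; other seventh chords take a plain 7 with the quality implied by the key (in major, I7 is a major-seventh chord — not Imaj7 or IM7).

The pitches Ab-C-Eb form a major triad rooted on Ab.
Ab is the lowered seventh degree of Bb major (diatonic 7 would be A). This is a major triad on the lowered seventh degree (the subtonic), borrowed from the parallel minor.
With Eb in the bass the chord is in second inversion, so the figured bass is 64.

bVII64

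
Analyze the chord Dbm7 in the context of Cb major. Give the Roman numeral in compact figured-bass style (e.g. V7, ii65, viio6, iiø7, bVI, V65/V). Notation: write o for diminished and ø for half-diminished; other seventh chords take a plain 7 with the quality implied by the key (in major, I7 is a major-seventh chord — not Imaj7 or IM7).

ii7

The pitches Db-Fb-Ab-Cb form a minor seventh chord rooted on Db.
In Cb major, Db is the supertonic; the diatonic minor seventh chord there is ii7.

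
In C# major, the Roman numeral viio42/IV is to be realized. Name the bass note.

D

The applied chord viio42/IV is rooted on E#: E#-G#-B-D.
The figure 42 means third inversion — the seventh is in the bass.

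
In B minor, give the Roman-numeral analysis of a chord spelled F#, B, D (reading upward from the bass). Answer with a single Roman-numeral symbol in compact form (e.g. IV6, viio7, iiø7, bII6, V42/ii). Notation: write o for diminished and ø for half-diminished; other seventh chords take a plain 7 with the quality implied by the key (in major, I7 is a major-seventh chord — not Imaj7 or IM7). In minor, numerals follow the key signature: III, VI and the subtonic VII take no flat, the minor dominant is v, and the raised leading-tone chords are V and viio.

i64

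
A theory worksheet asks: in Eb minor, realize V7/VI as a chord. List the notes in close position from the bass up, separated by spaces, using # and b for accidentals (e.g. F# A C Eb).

V7/VI is a secondary dominant — the dominant seventh of VI. VI in Eb minor is Cb, so the applied chord's root is Gb, a perfect fifth above.
Building a dominant seventh chord on Gb gives Gb-Bb-Db-Fb.

Gb Bb Db Fb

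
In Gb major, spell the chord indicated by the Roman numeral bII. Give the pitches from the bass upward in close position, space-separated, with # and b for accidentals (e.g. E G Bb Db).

Abb Cb Ebb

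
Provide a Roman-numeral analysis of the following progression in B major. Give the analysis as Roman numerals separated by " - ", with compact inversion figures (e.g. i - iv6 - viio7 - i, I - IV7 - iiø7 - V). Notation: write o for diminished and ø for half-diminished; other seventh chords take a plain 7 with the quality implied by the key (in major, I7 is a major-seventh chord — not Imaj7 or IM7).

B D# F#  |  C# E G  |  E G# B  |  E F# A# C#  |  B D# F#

B-D#-F#: root B is the tonic; major triad there is I.
C#-E-G: diminished triad on C# — chromatic; iio (borrowed from the parallel minor).
E-G#-B: root E is the subdominant; major triad there is IV.
E-F#-A#-C# has root F#, degree 5 in B major, so V42.
B-D#-F#: major triad on B = scale degree 1 → I.

I - iio - IV - V42 - I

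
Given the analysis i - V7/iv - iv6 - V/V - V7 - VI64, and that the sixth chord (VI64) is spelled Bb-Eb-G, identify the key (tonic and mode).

G minor

VI64 is given as Bb-Eb-G — a major triad with root Eb.
VI64 on Eb implies Eb is the submediant; that puts the tonic at G, and the uppercase numeral fits minor mode.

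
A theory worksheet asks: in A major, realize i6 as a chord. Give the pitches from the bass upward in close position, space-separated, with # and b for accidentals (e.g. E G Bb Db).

C E A

Scale degree 1 in A major is A; here the chord built on it is altered to a minor triad. i6 is the minor tonic, borrowed from the parallel minor.
So the chord is A-C-E.
With the 6 figure the chord is in first inversion; from the bass C upward in close position it reads C-E-A.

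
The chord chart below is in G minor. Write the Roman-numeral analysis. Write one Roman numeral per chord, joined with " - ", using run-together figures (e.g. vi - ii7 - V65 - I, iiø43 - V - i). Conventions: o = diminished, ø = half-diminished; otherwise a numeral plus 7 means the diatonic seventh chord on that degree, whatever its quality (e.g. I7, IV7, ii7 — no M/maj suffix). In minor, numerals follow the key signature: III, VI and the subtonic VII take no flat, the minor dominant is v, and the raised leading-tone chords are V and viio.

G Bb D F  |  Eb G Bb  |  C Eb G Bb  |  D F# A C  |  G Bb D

i7 - VI - iv7 - V7 - i

G-Bb-D-F: root G is the tonic; minor seventh chord there is i7.
Eb-G-Bb: root Eb is the submediant; major triad there is VI.
C-Eb-G-Bb: minor seventh chord on C = scale degree 4 → iv7.
D-F#-A-C: root D is the dominant; dominant seventh chord there is V7.
G-Bb-D: root G is the tonic; minor triad there is i.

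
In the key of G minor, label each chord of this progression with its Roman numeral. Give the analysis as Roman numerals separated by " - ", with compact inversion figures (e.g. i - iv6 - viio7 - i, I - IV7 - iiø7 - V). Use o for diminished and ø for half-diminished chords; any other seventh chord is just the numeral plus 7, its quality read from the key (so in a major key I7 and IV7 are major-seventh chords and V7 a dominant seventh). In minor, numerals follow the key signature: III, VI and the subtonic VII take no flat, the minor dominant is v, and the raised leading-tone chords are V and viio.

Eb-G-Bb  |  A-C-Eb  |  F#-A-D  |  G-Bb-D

Eb-G-Bb: root Eb is the submediant; major triad there is VI.
A-C-Eb: root A is the supertonic; diminished triad there is iio.
F#-A-D: major triad on D = scale degree 5 → V6.
G-Bb-D: minor triad on G = scale degree 1 → i.

VI - iio - V6 - i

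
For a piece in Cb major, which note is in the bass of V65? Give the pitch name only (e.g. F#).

V in Cb major has root Gb; the chord is Gb-Bb-Db-Fb.
The figure 65 means first inversion — the third is in the bass.

Bb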